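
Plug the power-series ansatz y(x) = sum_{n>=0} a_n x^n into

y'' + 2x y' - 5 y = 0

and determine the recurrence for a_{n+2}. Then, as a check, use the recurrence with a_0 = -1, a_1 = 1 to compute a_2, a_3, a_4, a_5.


Substitute y = sum_n a_n x^n.
y''(x) has coefficient (n+2)(n+1) a_{n+2} at x^n;
2 x y'(x) has coefficient 2 n a_n at x^n (shift);
-5 y(x) has coefficient -5 a_n at x^n.
Matching x^n: (n+2)(n+1) a_{n+2} + (2n - 5) a_n = 0.
Thus a_{n+2} = (-2n + 5) / ((n+1)(n+2)) * a_n.

Check with a_0 = -1, a_1 = 1 (apply the recurrence for n = 0, 1, 2, 3): a_0 = -1, a_1 = 1, a_2 = -5/2, a_3 = 1/2, a_4 = -5/24, a_5 = -1/40.

a_(n+2) = (-2n + 5) / ((n+1)(n+2)) * a_n; check: a_0 = -1, a_1 = 1, a_2 = -5/2, a_3 = 1/2, a_4 = -5/24, a_5 = -1/40


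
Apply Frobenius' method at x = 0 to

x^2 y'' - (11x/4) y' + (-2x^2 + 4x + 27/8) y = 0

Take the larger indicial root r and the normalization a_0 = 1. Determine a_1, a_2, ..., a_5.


Write in Frobenius form y'' + (p(x)/x) y' + (q(x)/x^2) y = 0:
  p(x) = -11/4,  q(x) = -2x^2 + 4x + 27/8.
Indicial equation: r(r-1) + (-11/4) r + (27/8) = 0 -> roots r_1 = 9/4, r_2 = 3/2.
Take r = r_1 = 9/4. Let y(x) = x^r sum_{n>=0} a_n x^n with a_0 = 1.
Substitute y = x^r sum a_n x^n and match x^{r+n}. The recurrence is
  D(n) a_n + 4 a_{n-1} - 2 a_{n-2} = 0,  where D(n) = (r+n)(r+n-1) + (-11/4)(r+n) + (27/8).
  a_n = [-4 a_{n-1} + 2 a_{n-2}] / D(n).
Since the indicial polynomial factors as (r - r_1)(r - r_2), D(n) = (r_1 + n - r_1)(r_1 + n - r_2) = n(n + 3/4).
Evaluating step by step (a_0 = 1):
  n = 1: D(1) = 1(1 + 3/4) = 7/4; numerator = -4(1) = -4; a_1 = (-4)/(7/4) = -16/7
  n = 2: D(2) = 2(2 + 3/4) = 11/2; numerator = -4(-16/7) + 2(1) = 78/7; a_2 = (78/7)/(11/2) = 156/77
  n = 3: D(3) = 3(3 + 3/4) = 45/4; numerator = -4(156/77) + 2(-16/7) = -976/77; a_3 = (-976/77)/(45/4) = -3904/3465
  n = 4: D(4) = 4(4 + 3/4) = 19; numerator = -4(-3904/3465) + 2(156/77) = 2696/315; a_4 = (2696/315)/(19) = 2696/5985
  n = 5: D(5) = 5(5 + 3/4) = 115/4; numerator = -4(2696/5985) + 2(-3904/3465) = -29664/7315; a_5 = (-29664/7315)/(115/4) = -118656/841225

r = 9/4; a_0 = 1; a_1 = -16/7; a_2 = 156/77; a_3 = -3904/3465; a_4 = 2696/5985; a_5 = -118656/841225


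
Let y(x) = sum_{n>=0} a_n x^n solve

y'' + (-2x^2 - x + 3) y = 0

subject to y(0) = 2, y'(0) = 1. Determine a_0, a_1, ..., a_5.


Ansatz: y(x) = sum_{n>=0} a_n x^n, so y'(x) = sum_{n>=1} n a_n x^(n-1) and y''(x) = sum_{n>=2} n(n-1) a_n x^(n-2).
Substitute into P(x) y'' + Q(x) y' + R(x) y = 0 with P(x) = 1, Q(x) = 0, R(x) = -2x^2 - x + 3, and match powers of x.
Initial conditions: a_0 = 2, a_1 = 1.
Setting the coefficient of each power of x to zero and solving order by order (substituting the coefficients already found):
  x^0: 2 a_2 + 3 a_0 = 0  ->  2 a_2 = -3 a_0 = -6  ->  a_2 = -3
  x^1: 6 a_3 + 3 a_1 - a_0 = 0  ->  6 a_3 = -3 a_1 + a_0 = -1  ->  a_3 = -1/6
  x^2: 12 a_4 + 3 a_2 - a_1 - 2 a_0 = 0  ->  12 a_4 = -3 a_2 + a_1 + 2 a_0 = 14  ->  a_4 = 7/6
  x^3: 20 a_5 + 3 a_3 - a_2 - 2 a_1 = 0  ->  20 a_5 = -3 a_3 + a_2 + 2 a_1 = -1/2  ->  a_5 = -1/40
Truncated series: y(x) = 2 + x - 3 x^2 - (1/6) x^3 + (7/6) x^4 - (1/40) x^5 + O(x^6).

a_0 = 2; a_1 = 1; a_2 = -3; a_3 = -1/6; a_4 = 7/6; a_5 = -1/40


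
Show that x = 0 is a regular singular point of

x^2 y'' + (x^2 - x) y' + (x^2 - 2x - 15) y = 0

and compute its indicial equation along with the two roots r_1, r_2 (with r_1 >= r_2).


Divide by x^2 to reach normal form y'' + P_1(x) y' + P_2(x) y = 0 with P_1(x) = 1 - 1/x and P_2(x) = 1 - 2/x - 15/x^2.
x = 0 is a singular point because the y'-coefficient 1 - 1/x has a pole at x = 0 and the y-coefficient 1 - 2/x - 15/x^2 has a pole at x = 0.
It is a regular singular point because x P_1(x) = p(x) = x - 1 and x^2 P_2(x) = q(x) = x^2 - 2x - 15 are polynomials, hence analytic at x = 0.
p(0) = -1,  q(0) = -15.
Indicial equation: r(r-1) + p(0) r + q(0) = 0, i.e. r^2 + (p(0) - 1) r + q(0) = 0, i.e. r^2 - 2 r - 15 = 0.
Discriminant: (-2)^2 - 4(-15) = 64, so r = (2 ± 8)/2.
Solving: r_1 = 5, r_2 = -3.

indicial: r^2 - 2 r - 15 = 0; roots r_1 = 5, r_2 = -3


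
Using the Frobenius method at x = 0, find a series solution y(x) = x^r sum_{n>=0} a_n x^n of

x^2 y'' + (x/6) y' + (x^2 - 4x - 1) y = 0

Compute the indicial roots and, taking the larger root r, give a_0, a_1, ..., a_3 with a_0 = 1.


Write in Frobenius form y'' + (p(x)/x) y' + (q(x)/x^2) y = 0:
  p(x) = 1/6,  q(x) = x^2 - 4x - 1.
Indicial equation: r(r-1) + (1/6) r + (-1) = 0 -> roots r_1 = 3/2, r_2 = -2/3.
Take r = r_1 = 3/2. Let y(x) = x^r sum_{n>=0} a_n x^n with a_0 = 1.
Substitute y = x^r sum a_n x^n and match x^{r+n}. The recurrence is
  D(n) a_n - 4 a_{n-1} + 1 a_{n-2} = 0,  where D(n) = (r+n)(r+n-1) + (1/6)(r+n) + (-1).
  a_n = [4 a_{n-1} - 1 a_{n-2}] / D(n).
Since the indicial polynomial factors as (r - r_1)(r - r_2), D(n) = (r_1 + n - r_1)(r_1 + n - r_2) = n(n + 13/6).
Evaluating step by step (a_0 = 1):
  n = 1: D(1) = 1(1 + 13/6) = 19/6; numerator = 4(1) = 4; a_1 = (4)/(19/6) = 24/19
  n = 2: D(2) = 2(2 + 13/6) = 25/3; numerator = 4(24/19) - 1(1) = 77/19; a_2 = (77/19)/(25/3) = 231/475
  n = 3: D(3) = 3(3 + 13/6) = 31/2; numerator = 4(231/475) - 1(24/19) = 324/475; a_3 = (324/475)/(31/2) = 648/14725

r = 3/2; a_0 = 1; a_1 = 24/19; a_2 = 231/475; a_3 = 648/14725


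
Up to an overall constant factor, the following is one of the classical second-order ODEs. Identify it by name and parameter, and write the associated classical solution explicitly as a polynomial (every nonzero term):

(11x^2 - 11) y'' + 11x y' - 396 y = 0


All three coefficients share the factor -11; dividing through by -11 gives  (1 - x^2) y'' - x y' + 36 y = 0.
This matches the Chebyshev equation (1 - x^2) y'' - x y' + n^2 y = 0 (note the -x y' term, not -2x y') with n^2 = 36, so n = 6; the polynomial solution is T_6(x).
With y = sum_k a_k x^k, matching x^k gives (k+2)(k+1) a_{k+2} = (k^2 - n^2) a_k = (k - 6)(k + 6) a_k. The right side vanishes at k = 6, so the series with the parity of 6 terminates at degree 6.
Standard normalization: leading coefficient of T_n is 2^(n-1), so a_6 = 2^5 = 32. Work downward with a_k = (k+1)(k+2) a_{k+2} / ((k - 6)(k + 6)):
  a_4 = (5)(6)(32) / ((4 - 6)(4 + 6)) = 960/(-20) = -48
  a_2 = (3)(4)(-48) / ((2 - 6)(2 + 6)) = -576/(-32) = 18
  a_0 = (1)(2)(18) / ((0 - 6)(0 + 6)) = 36/(-36) = -1
Hence T_6(x) = 32 x^6 - 48 x^4 + 18 x^2 - 1.

T_6(x); series = 32 x^6 - 48 x^4 + 18 x^2 - 1


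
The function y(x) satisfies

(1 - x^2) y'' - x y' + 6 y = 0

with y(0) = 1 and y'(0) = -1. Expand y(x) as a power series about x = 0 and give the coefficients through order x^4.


Ansatz: y(x) = sum_{n>=0} a_n x^n, so y'(x) = sum_{n>=1} n a_n x^(n-1) and y''(x) = sum_{n>=2} n(n-1) a_n x^(n-2).
Substitute into P(x) y'' + Q(x) y' + R(x) y = 0 with P(x) = 1 - x^2, Q(x) = -x, R(x) = 6, and match powers of x.
Initial conditions: a_0 = 1, a_1 = -1.
Setting the coefficient of each power of x to zero and solving order by order (substituting the coefficients already found):
  x^0: 2 a_2 + 6 a_0 = 0  ->  2 a_2 = -6 a_0 = -6  ->  a_2 = -3
  x^1: 6 a_3 + 5 a_1 = 0  ->  6 a_3 = -5 a_1 = 5  ->  a_3 = 5/6
  x^2: 12 a_4 + 2 a_2 = 0  ->  12 a_4 = -2 a_2 = 6  ->  a_4 = 1/2
Truncated series: y(x) = 1 - x - 3 x^2 + (5/6) x^3 + (1/2) x^4 + O(x^5).

a_0 = 1; a_1 = -1; a_2 = -3; a_3 = 5/6; a_4 = 1/2


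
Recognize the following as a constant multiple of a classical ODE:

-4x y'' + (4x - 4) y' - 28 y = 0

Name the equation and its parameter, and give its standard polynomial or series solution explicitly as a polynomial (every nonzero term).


All three coefficients share the factor -4; dividing through by -4 gives  x y'' + (1 - x) y' + 7 y = 0.
This matches the Laguerre equation x y'' + (1 - x) y' + n y = 0 with n = 7; the polynomial solution is L_7(x).
With y = sum_k a_k x^k, matching x^k gives (k+1)k a_{k+1} + (k+1) a_{k+1} - k a_k + n a_k = 0, i.e. (k+1)^2 a_{k+1} = (k - n) a_k = (k - 7) a_k. The right side vanishes at k = 7, so the series terminates at degree 7.
Standard normalization L_n(0) = 1 gives a_0 = 1. Work upward with a_{k+1} = (k - 7) a_k / (k+1)^2:
  a_1 = (0 - 7)(1) / 1^2 = -7/1 = -7
  a_2 = (1 - 7)(-7) / 2^2 = 42/4 = 21/2
  a_3 = (2 - 7)(21/2) / 3^2 = (-105/2)/9 = -35/6
  a_4 = (3 - 7)(-35/6) / 4^2 = (70/3)/16 = 35/24
  a_5 = (4 - 7)(35/24) / 5^2 = (-35/8)/25 = -7/40
  a_6 = (5 - 7)(-7/40) / 6^2 = (7/20)/36 = 7/720
  a_7 = (6 - 7)(7/720) / 7^2 = (-7/720)/49 = -1/5040
Hence L_7(x) = -x^7/5040 + 7 x^6/720 - 7 x^5/40 + 35 x^4/24 - 35 x^3/6 + 21 x^2/2 - 7 x + 1.

L_7(x); series = -x^7/5040 + 7 x^6/720 - 7 x^5/40 + 35 x^4/24 - 35 x^3/6 + 21 x^2/2 - 7 x + 1


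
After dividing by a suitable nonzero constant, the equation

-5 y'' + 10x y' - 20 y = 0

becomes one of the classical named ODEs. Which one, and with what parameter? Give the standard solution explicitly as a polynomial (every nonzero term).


All three coefficients share the factor -5; dividing through by -5 gives  y'' - 2x y' + 4 y = 0.
This matches the Hermite equation y'' - 2x y' + 2n y = 0 with 2n = 4, so n = 2; the polynomial solution is H_2(x).
With y = sum_k a_k x^k, matching x^k gives (k+2)(k+1) a_{k+2} = 2(k - n) a_k = 2(k - 2) a_k. The right side vanishes at k = 2, so the series with the parity of 2 terminates at degree 2.
Standard normalization: leading coefficient of H_n is 2^n, so a_2 = 2^2 = 4. Work downward with a_k = (k+1)(k+2) a_{k+2} / (2(k - n)):
  a_0 = (1)(2)(4) / (2(0 - 2)) = 8/(-4) = -2
Hence H_2(x) = 4 x^2 - 2.

H_2(x); series = 4 x^2 - 2


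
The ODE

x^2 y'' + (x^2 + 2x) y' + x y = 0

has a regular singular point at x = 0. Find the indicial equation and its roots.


Divide by x^2 to reach normal form y'' + P_1(x) y' + P_2(x) y = 0 with P_1(x) = 1 + 2/x and P_2(x) = 1/x.
x = 0 is a singular point because the y'-coefficient 1 + 2/x has a pole at x = 0 and the y-coefficient 1/x has a pole at x = 0.
It is a regular singular point because x P_1(x) = p(x) = x + 2 and x^2 P_2(x) = q(x) = x are polynomials, hence analytic at x = 0.
p(0) = 2,  q(0) = 0.
Indicial equation: r(r-1) + p(0) r + q(0) = 0, i.e. r^2 + (p(0) - 1) r + q(0) = 0, i.e. r^2 + 1 r = 0.
Discriminant: (1)^2 - 4(0) = 1, so r = (-1 ± 1)/2.
Solving: r_1 = 0, r_2 = -1.

indicial: r^2 + 1 r = 0; roots r_1 = 0, r_2 = -1


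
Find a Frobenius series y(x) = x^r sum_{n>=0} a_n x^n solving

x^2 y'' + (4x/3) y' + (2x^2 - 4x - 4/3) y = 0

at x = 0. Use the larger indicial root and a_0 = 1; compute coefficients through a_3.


Write in Frobenius form y'' + (p(x)/x) y' + (q(x)/x^2) y = 0:
  p(x) = 4/3,  q(x) = 2x^2 - 4x - 4/3.
Indicial equation: r(r-1) + (4/3) r + (-4/3) = 0 -> roots r_1 = 1, r_2 = -4/3.
Take r = r_1 = 1. Let y(x) = x^r sum_{n>=0} a_n x^n with a_0 = 1.
Substitute y = x^r sum a_n x^n and match x^{r+n}. The recurrence is
  D(n) a_n - 4 a_{n-1} + 2 a_{n-2} = 0,  where D(n) = (r+n)(r+n-1) + (4/3)(r+n) + (-4/3).
  a_n = [4 a_{n-1} - 2 a_{n-2}] / D(n).
Since the indicial polynomial factors as (r - r_1)(r - r_2), D(n) = (r_1 + n - r_1)(r_1 + n - r_2) = n(n + 7/3).
Evaluating step by step (a_0 = 1):
  n = 1: D(1) = 1(1 + 7/3) = 10/3; numerator = 4(1) = 4; a_1 = (4)/(10/3) = 6/5
  n = 2: D(2) = 2(2 + 7/3) = 26/3; numerator = 4(6/5) - 2(1) = 14/5; a_2 = (14/5)/(26/3) = 21/65
  n = 3: D(3) = 3(3 + 7/3) = 16; numerator = 4(21/65) - 2(6/5) = -72/65; a_3 = (-72/65)/(16) = -9/130

r = 1; a_0 = 1; a_1 = 6/5; a_2 = 21/65; a_3 = -9/130


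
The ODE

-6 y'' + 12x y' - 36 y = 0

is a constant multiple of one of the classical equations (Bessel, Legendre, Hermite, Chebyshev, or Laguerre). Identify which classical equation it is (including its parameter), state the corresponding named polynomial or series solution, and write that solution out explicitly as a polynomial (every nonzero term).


All three coefficients share the factor -6; dividing through by -6 gives  y'' - 2x y' + 6 y = 0.
This matches the Hermite equation y'' - 2x y' + 2n y = 0 with 2n = 6, so n = 3; the polynomial solution is H_3(x).
With y = sum_k a_k x^k, matching x^k gives (k+2)(k+1) a_{k+2} = 2(k - n) a_k = 2(k - 3) a_k. The right side vanishes at k = 3, so the series with the parity of 3 terminates at degree 3.
Standard normalization: leading coefficient of H_n is 2^n, so a_3 = 2^3 = 8. Work downward with a_k = (k+1)(k+2) a_{k+2} / (2(k - n)):
  a_1 = (2)(3)(8) / (2(1 - 3)) = 48/(-4) = -12
Hence H_3(x) = 8 x^3 - 12 x.

H_3(x); series = 8 x^3 - 12 x


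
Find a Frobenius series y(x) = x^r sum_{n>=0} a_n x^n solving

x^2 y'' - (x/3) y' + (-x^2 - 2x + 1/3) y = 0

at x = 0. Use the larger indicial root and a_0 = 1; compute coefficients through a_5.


Write in Frobenius form y'' + (p(x)/x) y' + (q(x)/x^2) y = 0:
  p(x) = -1/3,  q(x) = -x^2 - 2x + 1/3.
Indicial equation: r(r-1) + (-1/3) r + (1/3) = 0 -> roots r_1 = 1, r_2 = 1/3.
Take r = r_1 = 1. Let y(x) = x^r sum_{n>=0} a_n x^n with a_0 = 1.
Substitute y = x^r sum a_n x^n and match x^{r+n}. The recurrence is
  D(n) a_n - 2 a_{n-1} - 1 a_{n-2} = 0,  where D(n) = (r+n)(r+n-1) + (-1/3)(r+n) + (1/3).
  a_n = [2 a_{n-1} + 1 a_{n-2}] / D(n).
Since the indicial polynomial factors as (r - r_1)(r - r_2), D(n) = (r_1 + n - r_1)(r_1 + n - r_2) = n(n + 2/3).
Evaluating step by step (a_0 = 1):
  n = 1: D(1) = 1(1 + 2/3) = 5/3; numerator = 2(1) = 2; a_1 = (2)/(5/3) = 6/5
  n = 2: D(2) = 2(2 + 2/3) = 16/3; numerator = 2(6/5) + 1(1) = 17/5; a_2 = (17/5)/(16/3) = 51/80
  n = 3: D(3) = 3(3 + 2/3) = 11; numerator = 2(51/80) + 1(6/5) = 99/40; a_3 = (99/40)/(11) = 9/40
  n = 4: D(4) = 4(4 + 2/3) = 56/3; numerator = 2(9/40) + 1(51/80) = 87/80; a_4 = (87/80)/(56/3) = 261/4480
  n = 5: D(5) = 5(5 + 2/3) = 85/3; numerator = 2(261/4480) + 1(9/40) = 153/448; a_5 = (153/448)/(85/3) = 27/2240

r = 1; a_0 = 1; a_1 = 6/5; a_2 = 51/80; a_3 = 9/40; a_4 = 261/4480; a_5 = 27/2240


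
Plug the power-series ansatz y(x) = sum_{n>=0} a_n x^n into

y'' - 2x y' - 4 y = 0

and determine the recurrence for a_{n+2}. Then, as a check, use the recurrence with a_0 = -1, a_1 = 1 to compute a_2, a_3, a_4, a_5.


Substitute y = sum_n a_n x^n.
y''(x) has coefficient (n+2)(n+1) a_{n+2} at x^n;
-2 x y'(x) has coefficient -2 n a_n at x^n (shift);
-4 y(x) has coefficient -4 a_n at x^n.
Matching x^n: (n+2)(n+1) a_{n+2} + (-2n - 4) a_n = 0.
Thus a_{n+2} = (2n + 4) / ((n+1)(n+2)) * a_n.

Check with a_0 = -1, a_1 = 1 (apply the recurrence for n = 0, 1, 2, 3): a_0 = -1, a_1 = 1, a_2 = -2, a_3 = 1, a_4 = -4/3, a_5 = 1/2.

a_(n+2) = (2n + 4) / ((n+1)(n+2)) * a_n; check: a_0 = -1, a_1 = 1, a_2 = -2, a_3 = 1, a_4 = -4/3, a_5 = 1/2


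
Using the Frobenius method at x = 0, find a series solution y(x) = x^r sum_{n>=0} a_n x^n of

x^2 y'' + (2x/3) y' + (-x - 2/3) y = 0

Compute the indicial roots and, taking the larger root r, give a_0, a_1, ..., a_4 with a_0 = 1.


Write in Frobenius form y'' + (p(x)/x) y' + (q(x)/x^2) y = 0:
  p(x) = 2/3,  q(x) = -x - 2/3.
Indicial equation: r(r-1) + (2/3) r + (-2/3) = 0 -> roots r_1 = 1, r_2 = -2/3.
Take r = r_1 = 1. Let y(x) = x^r sum_{n>=0} a_n x^n with a_0 = 1.
Substitute y = x^r sum a_n x^n and match x^{r+n}. The recurrence is
  D(n) a_n - 1 a_{n-1} = 0,  where D(n) = (r+n)(r+n-1) + (2/3)(r+n) + (-2/3).
  a_n = 1 / D(n) * a_{n-1}.
Since the indicial polynomial factors as (r - r_1)(r - r_2), D(n) = (r_1 + n - r_1)(r_1 + n - r_2) = n(n + 5/3).
Evaluating step by step (a_0 = 1):
  n = 1: D(1) = 1(1 + 5/3) = 8/3; numerator = 1(1) = 1; a_1 = (1)/(8/3) = 3/8
  n = 2: D(2) = 2(2 + 5/3) = 22/3; numerator = 1(3/8) = 3/8; a_2 = (3/8)/(22/3) = 9/176
  n = 3: D(3) = 3(3 + 5/3) = 14; numerator = 1(9/176) = 9/176; a_3 = (9/176)/(14) = 9/2464
  n = 4: D(4) = 4(4 + 5/3) = 68/3; numerator = 1(9/2464) = 9/2464; a_4 = (9/2464)/(68/3) = 27/167552

r = 1; a_0 = 1; a_1 = 3/8; a_2 = 9/176; a_3 = 9/2464; a_4 = 27/167552


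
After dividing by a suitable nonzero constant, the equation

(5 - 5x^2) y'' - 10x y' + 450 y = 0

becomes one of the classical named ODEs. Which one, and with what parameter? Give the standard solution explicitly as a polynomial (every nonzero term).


All three coefficients share the factor 5; dividing through by 5 gives  (1 - x^2) y'' - 2x y' + 90 y = 0.
This matches the Legendre equation (1 - x^2) y'' - 2x y' + n(n+1) y = 0 (note the -2x y' term) with n(n+1) = 90, so n = 9; the polynomial solution is P_9(x).
With y = sum_k a_k x^k, matching x^k gives (k+2)(k+1) a_{k+2} = [k(k+1) - n(n+1)] a_k = (k - 9)(k + 10) a_k. The right side vanishes at k = 9, so the series with the parity of 9 terminates at degree 9.
Standard normalization (P_n(1) = 1): leading coefficient (2n)!/(2^n (n!)^2) = 6402373705728000/(512*131681894400) = 12155/128, so a_9 = 12155/128. Work downward with a_k = (k+1)(k+2) a_{k+2} / ((k - 9)(k + 10)):
  a_7 = (8)(9)(12155/128) / ((7 - 9)(7 + 10)) = (109395/16)/(-34) = -6435/32
  a_5 = (6)(7)(-6435/32) / ((5 - 9)(5 + 10)) = (-135135/16)/(-60) = 9009/64
  a_3 = (4)(5)(9009/64) / ((3 - 9)(3 + 10)) = (45045/16)/(-78) = -1155/32
  a_1 = (2)(3)(-1155/32) / ((1 - 9)(1 + 10)) = (-3465/16)/(-88) = 315/128
Hence P_9(x) = 12155 x^9/128 - 6435 x^7/32 + 9009 x^5/64 - 1155 x^3/32 + 315 x/128.

P_9(x); series = 12155 x^9/128 - 6435 x^7/32 + 9009 x^5/64 - 1155 x^3/32 + 315 x/128


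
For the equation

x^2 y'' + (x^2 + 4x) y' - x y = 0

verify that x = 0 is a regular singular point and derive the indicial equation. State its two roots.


Divide by x^2 to reach normal form y'' + P_1(x) y' + P_2(x) y = 0 with P_1(x) = 1 + 4/x and P_2(x) = -1/x.
x = 0 is a singular point because the y'-coefficient 1 + 4/x has a pole at x = 0 and the y-coefficient -1/x has a pole at x = 0.
It is a regular singular point because x P_1(x) = p(x) = x + 4 and x^2 P_2(x) = q(x) = -x are polynomials, hence analytic at x = 0.
p(0) = 4,  q(0) = 0.
Indicial equation: r(r-1) + p(0) r + q(0) = 0, i.e. r^2 + (p(0) - 1) r + q(0) = 0, i.e. r^2 + 3 r = 0.
Discriminant: (3)^2 - 4(0) = 9, so r = (-3 ± 3)/2.
Solving: r_1 = 0, r_2 = -3.

indicial: r^2 + 3 r = 0; roots r_1 = 0, r_2 = -3


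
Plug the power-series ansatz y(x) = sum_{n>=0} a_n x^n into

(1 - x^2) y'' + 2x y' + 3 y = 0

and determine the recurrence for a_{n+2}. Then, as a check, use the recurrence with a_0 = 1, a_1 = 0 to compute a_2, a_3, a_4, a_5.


Substitute y = sum_n a_n x^n.
(1 - 1 x^2) y'' contributes (n+2)(n+1) a_{n+2} - n(n-1) a_n at x^n.
2 x y'(x) contributes 2 n a_n at x^n.
3 y(x) contributes 3 a_n at x^n.
Matching x^n: (n+2)(n+1) a_{n+2} + (-n(n-1) + 2 n + 3) a_n = 0.
Thus a_{n+2} = (n(n-1) - 2 n - 3) / ((n+1)(n+2)) * a_n.

Check with a_0 = 1, a_1 = 0 (apply the recurrence for n = 0, 1, 2, 3): a_0 = 1, a_1 = 0, a_2 = -3/2, a_3 = 0, a_4 = 5/8, a_5 = 0.

a_(n+2) = (n(n-1) - 2 n - 3) / ((n+1)(n+2)) * a_n; check: a_0 = 1, a_1 = 0, a_2 = -3/2, a_3 = 0, a_4 = 5/8, a_5 = 0


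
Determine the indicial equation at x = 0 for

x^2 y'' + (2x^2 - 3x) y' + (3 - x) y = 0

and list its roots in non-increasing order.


Divide by x^2 to reach normal form y'' + P_1(x) y' + P_2(x) y = 0 with P_1(x) = 2 - 3/x and P_2(x) = -1/x + 3/x^2.
x = 0 is a singular point because the y'-coefficient 2 - 3/x has a pole at x = 0 and the y-coefficient -1/x + 3/x^2 has a pole at x = 0.
It is a regular singular point because x P_1(x) = p(x) = 2x - 3 and x^2 P_2(x) = q(x) = 3 - x are polynomials, hence analytic at x = 0.
p(0) = -3,  q(0) = 3.
Indicial equation: r(r-1) + p(0) r + q(0) = 0, i.e. r^2 + (p(0) - 1) r + q(0) = 0, i.e. r^2 - 4 r + 3 = 0.
Discriminant: (-4)^2 - 4(3) = 4, so r = (4 ± 2)/2.
Solving: r_1 = 3, r_2 = 1.

indicial: r^2 - 4 r + 3 = 0; roots r_1 = 3, r_2 = 1


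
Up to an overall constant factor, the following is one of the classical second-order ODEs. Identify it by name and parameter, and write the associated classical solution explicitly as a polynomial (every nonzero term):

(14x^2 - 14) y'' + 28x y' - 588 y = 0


All three coefficients share the factor -14; dividing through by -14 gives  (1 - x^2) y'' - 2x y' + 42 y = 0.
This matches the Legendre equation (1 - x^2) y'' - 2x y' + n(n+1) y = 0 (note the -2x y' term) with n(n+1) = 42, so n = 6; the polynomial solution is P_6(x).
With y = sum_k a_k x^k, matching x^k gives (k+2)(k+1) a_{k+2} = [k(k+1) - n(n+1)] a_k = (k - 6)(k + 7) a_k. The right side vanishes at k = 6, so the series with the parity of 6 terminates at degree 6.
Standard normalization (P_n(1) = 1): leading coefficient (2n)!/(2^n (n!)^2) = 479001600/(64*518400) = 231/16, so a_6 = 231/16. Work downward with a_k = (k+1)(k+2) a_{k+2} / ((k - 6)(k + 7)):
  a_4 = (5)(6)(231/16) / ((4 - 6)(4 + 7)) = (3465/8)/(-22) = -315/16
  a_2 = (3)(4)(-315/16) / ((2 - 6)(2 + 7)) = (-945/4)/(-36) = 105/16
  a_0 = (1)(2)(105/16) / ((0 - 6)(0 + 7)) = (105/8)/(-42) = -5/16
Hence P_6(x) = 231 x^6/16 - 315 x^4/16 + 105 x^2/16 - 5/16.

P_6(x); series = 231 x^6/16 - 315 x^4/16 + 105 x^2/16 - 5/16


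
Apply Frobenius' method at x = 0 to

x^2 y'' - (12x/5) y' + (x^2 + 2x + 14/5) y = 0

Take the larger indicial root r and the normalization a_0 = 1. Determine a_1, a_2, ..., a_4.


Write in Frobenius form y'' + (p(x)/x) y' + (q(x)/x^2) y = 0:
  p(x) = -12/5,  q(x) = x^2 + 2x + 14/5.
Indicial equation: r(r-1) + (-12/5) r + (14/5) = 0 -> roots r_1 = 2, r_2 = 7/5.
Take r = r_1 = 2. Let y(x) = x^r sum_{n>=0} a_n x^n with a_0 = 1.
Substitute y = x^r sum a_n x^n and match x^{r+n}. The recurrence is
  D(n) a_n + 2 a_{n-1} + 1 a_{n-2} = 0,  where D(n) = (r+n)(r+n-1) + (-12/5)(r+n) + (14/5).
  a_n = [-2 a_{n-1} - 1 a_{n-2}] / D(n).
Since the indicial polynomial factors as (r - r_1)(r - r_2), D(n) = (r_1 + n - r_1)(r_1 + n - r_2) = n(n + 3/5).
Evaluating step by step (a_0 = 1):
  n = 1: D(1) = 1(1 + 3/5) = 8/5; numerator = -2(1) = -2; a_1 = (-2)/(8/5) = -5/4
  n = 2: D(2) = 2(2 + 3/5) = 26/5; numerator = -2(-5/4) - 1(1) = 3/2; a_2 = (3/2)/(26/5) = 15/52
  n = 3: D(3) = 3(3 + 3/5) = 54/5; numerator = -2(15/52) - 1(-5/4) = 35/52; a_3 = (35/52)/(54/5) = 175/2808
  n = 4: D(4) = 4(4 + 3/5) = 92/5; numerator = -2(175/2808) - 1(15/52) = -145/351; a_4 = (-145/351)/(92/5) = -725/32292

r = 2; a_0 = 1; a_1 = -5/4; a_2 = 15/52; a_3 = 175/2808; a_4 = -725/32292


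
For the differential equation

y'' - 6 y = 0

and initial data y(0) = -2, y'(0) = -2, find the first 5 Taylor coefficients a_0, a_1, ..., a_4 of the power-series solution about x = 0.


Ansatz: y(x) = sum_{n>=0} a_n x^n, so y'(x) = sum_{n>=1} n a_n x^(n-1) and y''(x) = sum_{n>=2} n(n-1) a_n x^(n-2).
Substitute into P(x) y'' + Q(x) y' + R(x) y = 0 with P(x) = 1, Q(x) = 0, R(x) = -6, and match powers of x.
Initial conditions: a_0 = -2, a_1 = -2.
Setting the coefficient of each power of x to zero and solving order by order (substituting the coefficients already found):
  x^0: 2 a_2 - 6 a_0 = 0  ->  2 a_2 = 6 a_0 = -12  ->  a_2 = -6
  x^1: 6 a_3 - 6 a_1 = 0  ->  6 a_3 = 6 a_1 = -12  ->  a_3 = -2
  x^2: 12 a_4 - 6 a_2 = 0  ->  12 a_4 = 6 a_2 = -36  ->  a_4 = -3
Truncated series: y(x) = -2 - 2 x - 6 x^2 - 2 x^3 - 3 x^4 + O(x^5).

a_0 = -2; a_1 = -2; a_2 = -6; a_3 = -2; a_4 = -3


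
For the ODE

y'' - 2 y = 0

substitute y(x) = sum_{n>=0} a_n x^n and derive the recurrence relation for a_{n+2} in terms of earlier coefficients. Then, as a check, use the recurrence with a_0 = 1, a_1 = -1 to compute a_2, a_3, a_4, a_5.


Substitute y = sum_n a_n x^n into y'' + (const) y = 0.
y''(x) = sum_{n>=0} (n+2)(n+1) a_{n+2} x^n.
The ODE becomes sum_n [(n+2)(n+1) a_{n+2} - 2 a_n] x^n = 0.
Setting each coefficient to zero gives the recurrence:
  (n+2)(n+1) a_{n+2} - 2 a_n = 0,
  a_{n+2} = 2 / ((n+1)(n+2)) a_n.

Check with a_0 = 1, a_1 = -1 (apply the recurrence for n = 0, 1, 2, 3): a_0 = 1, a_1 = -1, a_2 = 1, a_3 = -1/3, a_4 = 1/6, a_5 = -1/30.

a_{n+2} = 2/((n+1)(n+2)) * a_n; check: a_0 = 1, a_1 = -1, a_2 = 1, a_3 = -1/3, a_4 = 1/6, a_5 = -1/30


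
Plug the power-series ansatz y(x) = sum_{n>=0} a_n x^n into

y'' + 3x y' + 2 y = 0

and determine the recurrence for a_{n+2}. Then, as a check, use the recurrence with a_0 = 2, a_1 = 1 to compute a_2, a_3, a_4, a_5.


Substitute y = sum_n a_n x^n.
y''(x) has coefficient (n+2)(n+1) a_{n+2} at x^n;
3 x y'(x) has coefficient 3 n a_n at x^n (shift);
2 y(x) has coefficient 2 a_n at x^n.
Matching x^n: (n+2)(n+1) a_{n+2} + (3n + 2) a_n = 0.
Thus a_{n+2} = (-3n - 2) / ((n+1)(n+2)) * a_n.

Check with a_0 = 2, a_1 = 1 (apply the recurrence for n = 0, 1, 2, 3): a_0 = 2, a_1 = 1, a_2 = -2, a_3 = -5/6, a_4 = 4/3, a_5 = 11/24.

a_(n+2) = (-3n - 2) / ((n+1)(n+2)) * a_n; check: a_0 = 2, a_1 = 1, a_2 = -2, a_3 = -5/6, a_4 = 4/3, a_5 = 11/24


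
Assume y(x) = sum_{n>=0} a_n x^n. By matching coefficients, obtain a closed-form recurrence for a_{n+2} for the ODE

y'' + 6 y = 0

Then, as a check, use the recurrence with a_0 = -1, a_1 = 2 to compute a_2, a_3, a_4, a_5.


Substitute y = sum_n a_n x^n into y'' + (const) y = 0.
y''(x) = sum_{n>=0} (n+2)(n+1) a_{n+2} x^n.
The ODE becomes sum_n [(n+2)(n+1) a_{n+2} + 6 a_n] x^n = 0.
Setting each coefficient to zero gives the recurrence:
  (n+2)(n+1) a_{n+2} + 6 a_n = 0,
  a_{n+2} = -6 / ((n+1)(n+2)) a_n.

Check with a_0 = -1, a_1 = 2 (apply the recurrence for n = 0, 1, 2, 3): a_0 = -1, a_1 = 2, a_2 = 3, a_3 = -2, a_4 = -3/2, a_5 = 3/5.

a_{n+2} = -6/((n+1)(n+2)) * a_n; check: a_0 = -1, a_1 = 2, a_2 = 3, a_3 = -2, a_4 = -3/2, a_5 = 3/5


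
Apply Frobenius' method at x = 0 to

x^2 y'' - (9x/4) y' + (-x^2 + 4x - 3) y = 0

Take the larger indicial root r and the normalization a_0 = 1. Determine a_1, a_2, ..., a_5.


Write in Frobenius form y'' + (p(x)/x) y' + (q(x)/x^2) y = 0:
  p(x) = -9/4,  q(x) = -x^2 + 4x - 3.
Indicial equation: r(r-1) + (-9/4) r + (-3) = 0 -> roots r_1 = 4, r_2 = -3/4.
Take r = r_1 = 4. Let y(x) = x^r sum_{n>=0} a_n x^n with a_0 = 1.
Substitute y = x^r sum a_n x^n and match x^{r+n}. The recurrence is
  D(n) a_n + 4 a_{n-1} - 1 a_{n-2} = 0,  where D(n) = (r+n)(r+n-1) + (-9/4)(r+n) + (-3).
  a_n = [-4 a_{n-1} + 1 a_{n-2}] / D(n).
Since the indicial polynomial factors as (r - r_1)(r - r_2), D(n) = (r_1 + n - r_1)(r_1 + n - r_2) = n(n + 19/4).
Evaluating step by step (a_0 = 1):
  n = 1: D(1) = 1(1 + 19/4) = 23/4; numerator = -4(1) = -4; a_1 = (-4)/(23/4) = -16/23
  n = 2: D(2) = 2(2 + 19/4) = 27/2; numerator = -4(-16/23) + 1(1) = 87/23; a_2 = (87/23)/(27/2) = 58/207
  n = 3: D(3) = 3(3 + 19/4) = 93/4; numerator = -4(58/207) + 1(-16/23) = -376/207; a_3 = (-376/207)/(93/4) = -1504/19251
  n = 4: D(4) = 4(4 + 19/4) = 35; numerator = -4(-1504/19251) + 1(58/207) = 11410/19251; a_4 = (11410/19251)/(35) = 326/19251
  n = 5: D(5) = 5(5 + 19/4) = 195/4; numerator = -4(326/19251) + 1(-1504/19251) = -104/713; a_5 = (-104/713)/(195/4) = -32/10695

r = 4; a_0 = 1; a_1 = -16/23; a_2 = 58/207; a_3 = -1504/19251; a_4 = 326/19251; a_5 = -32/10695


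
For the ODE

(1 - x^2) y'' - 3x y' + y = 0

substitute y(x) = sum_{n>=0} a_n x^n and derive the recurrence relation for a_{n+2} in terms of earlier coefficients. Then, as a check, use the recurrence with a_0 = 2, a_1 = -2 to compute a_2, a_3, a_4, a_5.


Substitute y = sum_n a_n x^n.
(1 - 1 x^2) y'' contributes (n+2)(n+1) a_{n+2} - n(n-1) a_n at x^n.
-3 x y'(x) contributes -3 n a_n at x^n.
y(x) contributes 1 a_n at x^n.
Matching x^n: (n+2)(n+1) a_{n+2} + (-n(n-1) - 3 n + 1) a_n = 0.
Thus a_{n+2} = (n(n-1) + 3 n - 1) / ((n+1)(n+2)) * a_n.

Check with a_0 = 2, a_1 = -2 (apply the recurrence for n = 0, 1, 2, 3): a_0 = 2, a_1 = -2, a_2 = -1, a_3 = -2/3, a_4 = -7/12, a_5 = -7/15.

a_(n+2) = (n(n-1) + 3 n - 1) / ((n+1)(n+2)) * a_n; check: a_0 = 2, a_1 = -2, a_2 = -1, a_3 = -2/3, a_4 = -7/12, a_5 = -7/15


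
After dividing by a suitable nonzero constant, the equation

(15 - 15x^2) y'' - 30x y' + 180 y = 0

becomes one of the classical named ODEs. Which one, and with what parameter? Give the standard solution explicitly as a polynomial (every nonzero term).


All three coefficients share the factor 15; dividing through by 15 gives  (1 - x^2) y'' - 2x y' + 12 y = 0.
This matches the Legendre equation (1 - x^2) y'' - 2x y' + n(n+1) y = 0 (note the -2x y' term) with n(n+1) = 12, so n = 3; the polynomial solution is P_3(x).
With y = sum_k a_k x^k, matching x^k gives (k+2)(k+1) a_{k+2} = [k(k+1) - n(n+1)] a_k = (k - 3)(k + 4) a_k. The right side vanishes at k = 3, so the series with the parity of 3 terminates at degree 3.
Standard normalization (P_n(1) = 1): leading coefficient (2n)!/(2^n (n!)^2) = 720/(8*36) = 5/2, so a_3 = 5/2. Work downward with a_k = (k+1)(k+2) a_{k+2} / ((k - 3)(k + 4)):
  a_1 = (2)(3)(5/2) / ((1 - 3)(1 + 4)) = 15/(-10) = -3/2
Hence P_3(x) = 5 x^3/2 - 3 x/2.

P_3(x); series = 5 x^3/2 - 3 x/2


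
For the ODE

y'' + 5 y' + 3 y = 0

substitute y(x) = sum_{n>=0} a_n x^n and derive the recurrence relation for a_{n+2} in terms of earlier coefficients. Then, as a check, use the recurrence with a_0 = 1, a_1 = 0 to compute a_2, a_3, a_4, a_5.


Substitute y = sum_n a_n x^n.
y''(x) has coefficient (n+2)(n+1) a_{n+2} at x^n;
5 y'(x) has coefficient 5 (n+1) a_{n+1} at x^n;
3 y(x) has coefficient 3 a_n at x^n.
Matching x^n: (n+2)(n+1) a_{n+2} + 5 (n+1) a_{n+1} + 3 a_n = 0.
Thus a_{n+2} = [-5 (n+1) a_{n+1} - 3 a_n] / ((n+1)(n+2)).

Check with a_0 = 1, a_1 = 0 (apply the recurrence for n = 0, 1, 2, 3): a_0 = 1, a_1 = 0, a_2 = -3/2, a_3 = 5/2, a_4 = -11/4, a_5 = 19/8.

a_(n+2) = [-5 (n+1) a_(n+1) - 3 a_n] / ((n+1)(n+2)); check: a_0 = 1, a_1 = 0, a_2 = -3/2, a_3 = 5/2, a_4 = -11/4, a_5 = 19/8


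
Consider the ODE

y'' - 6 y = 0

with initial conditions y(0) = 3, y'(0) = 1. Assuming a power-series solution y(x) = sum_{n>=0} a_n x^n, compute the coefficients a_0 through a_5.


Ansatz: y(x) = sum_{n>=0} a_n x^n, so y'(x) = sum_{n>=1} n a_n x^(n-1) and y''(x) = sum_{n>=2} n(n-1) a_n x^(n-2).
Substitute into P(x) y'' + Q(x) y' + R(x) y = 0 with P(x) = 1, Q(x) = 0, R(x) = -6, and match powers of x.
Initial conditions: a_0 = 3, a_1 = 1.
Setting the coefficient of each power of x to zero and solving order by order (substituting the coefficients already found):
  x^0: 2 a_2 - 6 a_0 = 0  ->  2 a_2 = 6 a_0 = 18  ->  a_2 = 9
  x^1: 6 a_3 - 6 a_1 = 0  ->  6 a_3 = 6 a_1 = 6  ->  a_3 = 1
  x^2: 12 a_4 - 6 a_2 = 0  ->  12 a_4 = 6 a_2 = 54  ->  a_4 = 9/2
  x^3: 20 a_5 - 6 a_3 = 0  ->  20 a_5 = 6 a_3 = 6  ->  a_5 = 3/10
Truncated series: y(x) = 3 + x + 9 x^2 + x^3 + (9/2) x^4 + (3/10) x^5 + O(x^6).

a_0 = 3; a_1 = 1; a_2 = 9; a_3 = 1; a_4 = 9/2; a_5 = 3/10


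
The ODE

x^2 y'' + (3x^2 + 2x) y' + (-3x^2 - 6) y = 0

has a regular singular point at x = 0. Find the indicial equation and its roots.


Divide by x^2 to reach normal form y'' + P_1(x) y' + P_2(x) y = 0 with P_1(x) = 3 + 2/x and P_2(x) = -3 - 6/x^2.
x = 0 is a singular point because the y'-coefficient 3 + 2/x has a pole at x = 0 and the y-coefficient -3 - 6/x^2 has a pole at x = 0.
It is a regular singular point because x P_1(x) = p(x) = 3x + 2 and x^2 P_2(x) = q(x) = -3x^2 - 6 are polynomials, hence analytic at x = 0.
p(0) = 2,  q(0) = -6.
Indicial equation: r(r-1) + p(0) r + q(0) = 0, i.e. r^2 + (p(0) - 1) r + q(0) = 0, i.e. r^2 + 1 r - 6 = 0.
Discriminant: (1)^2 - 4(-6) = 25, so r = (-1 ± 5)/2.
Solving: r_1 = 2, r_2 = -3.

indicial: r^2 + 1 r - 6 = 0; roots r_1 = 2, r_2 = -3


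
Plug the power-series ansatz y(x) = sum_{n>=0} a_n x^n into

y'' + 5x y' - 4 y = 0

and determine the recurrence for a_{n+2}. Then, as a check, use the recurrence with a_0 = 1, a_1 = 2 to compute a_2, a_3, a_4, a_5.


Substitute y = sum_n a_n x^n.
y''(x) has coefficient (n+2)(n+1) a_{n+2} at x^n;
5 x y'(x) has coefficient 5 n a_n at x^n (shift);
-4 y(x) has coefficient -4 a_n at x^n.
Matching x^n: (n+2)(n+1) a_{n+2} + (5n - 4) a_n = 0.
Thus a_{n+2} = (-5n + 4) / ((n+1)(n+2)) * a_n.

Check with a_0 = 1, a_1 = 2 (apply the recurrence for n = 0, 1, 2, 3): a_0 = 1, a_1 = 2, a_2 = 2, a_3 = -1/3, a_4 = -1, a_5 = 11/60.

a_(n+2) = (-5n + 4) / ((n+1)(n+2)) * a_n; check: a_0 = 1, a_1 = 2, a_2 = 2, a_3 = -1/3, a_4 = -1, a_5 = 11/60


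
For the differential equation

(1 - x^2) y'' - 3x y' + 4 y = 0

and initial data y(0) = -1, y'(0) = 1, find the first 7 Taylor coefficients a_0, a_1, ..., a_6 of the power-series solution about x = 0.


Ansatz: y(x) = sum_{n>=0} a_n x^n, so y'(x) = sum_{n>=1} n a_n x^(n-1) and y''(x) = sum_{n>=2} n(n-1) a_n x^(n-2).
Substitute into P(x) y'' + Q(x) y' + R(x) y = 0 with P(x) = 1 - x^2, Q(x) = -3x, R(x) = 4, and match powers of x.
Initial conditions: a_0 = -1, a_1 = 1.
Setting the coefficient of each power of x to zero and solving order by order (substituting the coefficients already found):
  x^0: 2 a_2 + 4 a_0 = 0  ->  2 a_2 = -4 a_0 = 4  ->  a_2 = 2
  x^1: 6 a_3 + a_1 = 0  ->  6 a_3 = -a_1 = -1  ->  a_3 = -1/6
  x^2: 12 a_4 - 4 a_2 = 0  ->  12 a_4 = 4 a_2 = 8  ->  a_4 = 2/3
  x^3: 20 a_5 - 11 a_3 = 0  ->  20 a_5 = 11 a_3 = -11/6  ->  a_5 = -11/120
  x^4: 30 a_6 - 20 a_4 = 0  ->  30 a_6 = 20 a_4 = 40/3  ->  a_6 = 4/9
Truncated series: y(x) = -1 + x + 2 x^2 - (1/6) x^3 + (2/3) x^4 - (11/120) x^5 + (4/9) x^6 + O(x^7).

a_0 = -1; a_1 = 1; a_2 = 2; a_3 = -1/6; a_4 = 2/3; a_5 = -11/120; a_6 = 4/9


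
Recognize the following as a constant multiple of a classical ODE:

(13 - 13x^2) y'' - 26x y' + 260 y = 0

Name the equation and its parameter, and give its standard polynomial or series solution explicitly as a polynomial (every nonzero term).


All three coefficients share the factor 13; dividing through by 13 gives  (1 - x^2) y'' - 2x y' + 20 y = 0.
This matches the Legendre equation (1 - x^2) y'' - 2x y' + n(n+1) y = 0 (note the -2x y' term) with n(n+1) = 20, so n = 4; the polynomial solution is P_4(x).
With y = sum_k a_k x^k, matching x^k gives (k+2)(k+1) a_{k+2} = [k(k+1) - n(n+1)] a_k = (k - 4)(k + 5) a_k. The right side vanishes at k = 4, so the series with the parity of 4 terminates at degree 4.
Standard normalization (P_n(1) = 1): leading coefficient (2n)!/(2^n (n!)^2) = 40320/(16*576) = 35/8, so a_4 = 35/8. Work downward with a_k = (k+1)(k+2) a_{k+2} / ((k - 4)(k + 5)):
  a_2 = (3)(4)(35/8) / ((2 - 4)(2 + 5)) = (105/2)/(-14) = -15/4
  a_0 = (1)(2)(-15/4) / ((0 - 4)(0 + 5)) = (-15/2)/(-20) = 3/8
Hence P_4(x) = 35 x^4/8 - 15 x^2/4 + 3/8.

P_4(x); series = 35 x^4/8 - 15 x^2/4 + 3/8


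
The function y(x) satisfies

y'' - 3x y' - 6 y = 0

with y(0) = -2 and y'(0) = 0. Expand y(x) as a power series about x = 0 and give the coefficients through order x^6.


Ansatz: y(x) = sum_{n>=0} a_n x^n, so y'(x) = sum_{n>=1} n a_n x^(n-1) and y''(x) = sum_{n>=2} n(n-1) a_n x^(n-2).
Substitute into P(x) y'' + Q(x) y' + R(x) y = 0 with P(x) = 1, Q(x) = -3x, R(x) = -6, and match powers of x.
Initial conditions: a_0 = -2, a_1 = 0.
Setting the coefficient of each power of x to zero and solving order by order (substituting the coefficients already found):
  x^0: 2 a_2 - 6 a_0 = 0  ->  2 a_2 = 6 a_0 = -12  ->  a_2 = -6
  x^1: 6 a_3 - 9 a_1 = 0  ->  6 a_3 = 9 a_1 = 0  ->  a_3 = 0
  x^2: 12 a_4 - 12 a_2 = 0  ->  12 a_4 = 12 a_2 = -72  ->  a_4 = -6
  x^3: 20 a_5 - 15 a_3 = 0  ->  20 a_5 = 15 a_3 = 0  ->  a_5 = 0
  x^4: 30 a_6 - 18 a_4 = 0  ->  30 a_6 = 18 a_4 = -108  ->  a_6 = -18/5
Truncated series: y(x) = -2 - 6 x^2 - 6 x^4 - (18/5) x^6 + O(x^7).

a_0 = -2; a_1 = 0; a_2 = -6; a_3 = 0; a_4 = -6; a_5 = 0; a_6 = -18/5


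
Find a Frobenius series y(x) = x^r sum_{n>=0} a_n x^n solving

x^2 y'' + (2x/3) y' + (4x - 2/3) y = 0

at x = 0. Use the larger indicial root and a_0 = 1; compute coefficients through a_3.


Write in Frobenius form y'' + (p(x)/x) y' + (q(x)/x^2) y = 0:
  p(x) = 2/3,  q(x) = 4x - 2/3.
Indicial equation: r(r-1) + (2/3) r + (-2/3) = 0 -> roots r_1 = 1, r_2 = -2/3.
Take r = r_1 = 1. Let y(x) = x^r sum_{n>=0} a_n x^n with a_0 = 1.
Substitute y = x^r sum a_n x^n and match x^{r+n}. The recurrence is
  D(n) a_n + 4 a_{n-1} = 0,  where D(n) = (r+n)(r+n-1) + (2/3)(r+n) + (-2/3).
  a_n = -4 / D(n) * a_{n-1}.
Since the indicial polynomial factors as (r - r_1)(r - r_2), D(n) = (r_1 + n - r_1)(r_1 + n - r_2) = n(n + 5/3).
Evaluating step by step (a_0 = 1):
  n = 1: D(1) = 1(1 + 5/3) = 8/3; numerator = -4(1) = -4; a_1 = (-4)/(8/3) = -3/2
  n = 2: D(2) = 2(2 + 5/3) = 22/3; numerator = -4(-3/2) = 6; a_2 = (6)/(22/3) = 9/11
  n = 3: D(3) = 3(3 + 5/3) = 14; numerator = -4(9/11) = -36/11; a_3 = (-36/11)/(14) = -18/77

r = 1; a_0 = 1; a_1 = -3/2; a_2 = 9/11; a_3 = -18/77


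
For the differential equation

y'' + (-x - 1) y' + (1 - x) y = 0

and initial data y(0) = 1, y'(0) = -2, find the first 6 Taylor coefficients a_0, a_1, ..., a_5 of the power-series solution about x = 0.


Ansatz: y(x) = sum_{n>=0} a_n x^n, so y'(x) = sum_{n>=1} n a_n x^(n-1) and y''(x) = sum_{n>=2} n(n-1) a_n x^(n-2).
Substitute into P(x) y'' + Q(x) y' + R(x) y = 0 with P(x) = 1, Q(x) = -x - 1, R(x) = 1 - x, and match powers of x.
Initial conditions: a_0 = 1, a_1 = -2.
Setting the coefficient of each power of x to zero and solving order by order (substituting the coefficients already found):
  x^0: 2 a_2 - a_1 + a_0 = 0  ->  2 a_2 = a_1 - a_0 = -3  ->  a_2 = -3/2
  x^1: 6 a_3 - 2 a_2 - a_0 = 0  ->  6 a_3 = 2 a_2 + a_0 = -2  ->  a_3 = -1/3
  x^2: 12 a_4 - 3 a_3 - a_2 - a_1 = 0  ->  12 a_4 = 3 a_3 + a_2 + a_1 = -9/2  ->  a_4 = -3/8
  x^3: 20 a_5 - 4 a_4 - 2 a_3 - a_2 = 0  ->  20 a_5 = 4 a_4 + 2 a_3 + a_2 = -11/3  ->  a_5 = -11/60
Truncated series: y(x) = 1 - 2 x - (3/2) x^2 - (1/3) x^3 - (3/8) x^4 - (11/60) x^5 + O(x^6).

a_0 = 1; a_1 = -2; a_2 = -3/2; a_3 = -1/3; a_4 = -3/8; a_5 = -11/60


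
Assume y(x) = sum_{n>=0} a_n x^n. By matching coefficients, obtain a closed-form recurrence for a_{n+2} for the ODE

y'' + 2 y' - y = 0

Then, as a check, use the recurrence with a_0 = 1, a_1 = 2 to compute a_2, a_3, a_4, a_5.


Substitute y = sum_n a_n x^n.
y''(x) has coefficient (n+2)(n+1) a_{n+2} at x^n;
2 y'(x) has coefficient 2 (n+1) a_{n+1} at x^n;
-y(x) has coefficient -1 a_n at x^n.
Matching x^n: (n+2)(n+1) a_{n+2} + 2 (n+1) a_{n+1} - 1 a_n = 0.
Thus a_{n+2} = [-2 (n+1) a_{n+1} + 1 a_n] / ((n+1)(n+2)).

Check with a_0 = 1, a_1 = 2 (apply the recurrence for n = 0, 1, 2, 3): a_0 = 1, a_1 = 2, a_2 = -3/2, a_3 = 4/3, a_4 = -19/24, a_5 = 23/60.

a_(n+2) = [-2 (n+1) a_(n+1) + 1 a_n] / ((n+1)(n+2)); check: a_0 = 1, a_1 = 2, a_2 = -3/2, a_3 = 4/3, a_4 = -19/24, a_5 = 23/60


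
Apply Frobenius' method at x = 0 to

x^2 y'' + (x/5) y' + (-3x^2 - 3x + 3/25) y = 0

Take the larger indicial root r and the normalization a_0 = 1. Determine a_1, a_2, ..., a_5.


Write in Frobenius form y'' + (p(x)/x) y' + (q(x)/x^2) y = 0:
  p(x) = 1/5,  q(x) = -3x^2 - 3x + 3/25.
Indicial equation: r(r-1) + (1/5) r + (3/25) = 0 -> roots r_1 = 3/5, r_2 = 1/5.
Take r = r_1 = 3/5. Let y(x) = x^r sum_{n>=0} a_n x^n with a_0 = 1.
Substitute y = x^r sum a_n x^n and match x^{r+n}. The recurrence is
  D(n) a_n - 3 a_{n-1} - 3 a_{n-2} = 0,  where D(n) = (r+n)(r+n-1) + (1/5)(r+n) + (3/25).
  a_n = [3 a_{n-1} + 3 a_{n-2}] / D(n).
Since the indicial polynomial factors as (r - r_1)(r - r_2), D(n) = (r_1 + n - r_1)(r_1 + n - r_2) = n(n + 2/5).
Evaluating step by step (a_0 = 1):
  n = 1: D(1) = 1(1 + 2/5) = 7/5; numerator = 3(1) = 3; a_1 = (3)/(7/5) = 15/7
  n = 2: D(2) = 2(2 + 2/5) = 24/5; numerator = 3(15/7) + 3(1) = 66/7; a_2 = (66/7)/(24/5) = 55/28
  n = 3: D(3) = 3(3 + 2/5) = 51/5; numerator = 3(55/28) + 3(15/7) = 345/28; a_3 = (345/28)/(51/5) = 575/476
  n = 4: D(4) = 4(4 + 2/5) = 88/5; numerator = 3(575/476) + 3(55/28) = 2265/238; a_4 = (2265/238)/(88/5) = 11325/20944
  n = 5: D(5) = 5(5 + 2/5) = 27; numerator = 3(11325/20944) + 3(575/476) = 109875/20944; a_5 = (109875/20944)/(27) = 36625/188496

r = 3/5; a_0 = 1; a_1 = 15/7; a_2 = 55/28; a_3 = 575/476; a_4 = 11325/20944; a_5 = 36625/188496


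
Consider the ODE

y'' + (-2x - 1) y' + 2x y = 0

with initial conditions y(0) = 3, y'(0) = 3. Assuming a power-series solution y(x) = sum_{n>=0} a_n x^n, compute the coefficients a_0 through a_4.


Ansatz: y(x) = sum_{n>=0} a_n x^n, so y'(x) = sum_{n>=1} n a_n x^(n-1) and y''(x) = sum_{n>=2} n(n-1) a_n x^(n-2).
Substitute into P(x) y'' + Q(x) y' + R(x) y = 0 with P(x) = 1, Q(x) = -2x - 1, R(x) = 2x, and match powers of x.
Initial conditions: a_0 = 3, a_1 = 3.
Setting the coefficient of each power of x to zero and solving order by order (substituting the coefficients already found):
  x^0: 2 a_2 - a_1 = 0  ->  2 a_2 = a_1 = 3  ->  a_2 = 3/2
  x^1: 6 a_3 - 2 a_2 - 2 a_1 + 2 a_0 = 0  ->  6 a_3 = 2 a_2 + 2 a_1 - 2 a_0 = 3  ->  a_3 = 1/2
  x^2: 12 a_4 - 3 a_3 - 4 a_2 + 2 a_1 = 0  ->  12 a_4 = 3 a_3 + 4 a_2 - 2 a_1 = 3/2  ->  a_4 = 1/8
Truncated series: y(x) = 3 + 3 x + (3/2) x^2 + (1/2) x^3 + (1/8) x^4 + O(x^5).

a_0 = 3; a_1 = 3; a_2 = 3/2; a_3 = 1/2; a_4 = 1/8


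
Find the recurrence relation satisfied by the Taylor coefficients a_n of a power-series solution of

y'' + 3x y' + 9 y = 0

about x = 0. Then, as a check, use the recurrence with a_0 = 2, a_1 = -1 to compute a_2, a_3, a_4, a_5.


Substitute y = sum_n a_n x^n.
y''(x) has coefficient (n+2)(n+1) a_{n+2} at x^n;
3 x y'(x) has coefficient 3 n a_n at x^n (shift);
9 y(x) has coefficient 9 a_n at x^n.
Matching x^n: (n+2)(n+1) a_{n+2} + (3n + 9) a_n = 0.
Thus a_{n+2} = (-3n - 9) / ((n+1)(n+2)) * a_n.

Check with a_0 = 2, a_1 = -1 (apply the recurrence for n = 0, 1, 2, 3): a_0 = 2, a_1 = -1, a_2 = -9, a_3 = 2, a_4 = 45/4, a_5 = -9/5.

a_(n+2) = (-3n - 9) / ((n+1)(n+2)) * a_n; check: a_0 = 2, a_1 = -1, a_2 = -9, a_3 = 2, a_4 = 45/4, a_5 = -9/5
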